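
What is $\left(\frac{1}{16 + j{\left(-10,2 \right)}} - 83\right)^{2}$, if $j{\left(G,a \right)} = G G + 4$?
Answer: $\frac{99181681}{14400} \approx 6887.6$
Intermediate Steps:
$j{\left(G,a \right)} = 4 + G^{2}$ ($j{\left(G,a \right)} = G^{2} + 4 = 4 + G^{2}$)
$\left(\frac{1}{16 + j{\left(-10,2 \right)}} - 83\right)^{2} = \left(\frac{1}{16 + \left(4 + \left(-10\right)^{2}\right)} - 83\right)^{2} = \left(\frac{1}{16 + \left(4 + 100\right)} - 83\right)^{2} = \left(\frac{1}{16 + 104} - 83\right)^{2} = \left(\frac{1}{120} - 83\right)^{2} = \left(- \frac{9959}{120}\right)^{2} = \frac{99181681}{14400}$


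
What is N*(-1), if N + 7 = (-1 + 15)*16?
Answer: -217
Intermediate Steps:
N = 217 (N = -7 + (-1 + 15)*16 = -7 + 14*16 = -7 + 224 = 217)
N*(-1) = 217*(-1) = -217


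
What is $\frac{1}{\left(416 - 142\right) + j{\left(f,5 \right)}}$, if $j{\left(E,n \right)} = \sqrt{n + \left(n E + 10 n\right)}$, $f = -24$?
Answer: $\frac{274}{75141} - \frac{i \sqrt{65}}{75141} \approx 0.0036465 - 0.0001073 i$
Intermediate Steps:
$j{\left(E,n \right)} = \sqrt{11 n + E n}$ ($j{\left(E,n \right)} = \sqrt{n + \left(E n + 10 n\right)} = \sqrt{n + \left(10 n + E n\right)} = \sqrt{11 n + E n}$)
$\frac{1}{\left(416 - 142\right) + j{\left(f,5 \right)}} = \frac{1}{\left(416 - 142\right) + \sqrt{5 \left(11 - 24\right)}} = \frac{1}{\left(416 - 142\right) + \sqrt{5 \left(-13\right)}} = \frac{1}{274 + \sqrt{-65}} = \frac{1}{274 + i \sqrt{65}}$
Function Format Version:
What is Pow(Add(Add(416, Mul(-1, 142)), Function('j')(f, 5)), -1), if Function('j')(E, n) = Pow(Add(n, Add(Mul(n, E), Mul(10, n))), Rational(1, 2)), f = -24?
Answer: Add(Rational(274, 75141), Mul(Rational(-1, 75141), I, Pow(65, Rational(1, 2)))) ≈ Add(0.0036465, Mul(-0.00010730, I))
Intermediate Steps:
Function('j')(E, n) = Pow(Add(Mul(11, n), Mul(E, n)), Rational(1, 2)) (Function('j')(E, n) = Pow(Add(n, Add(Mul(E, n), Mul(10, n))), Rational(1, 2)) = Pow(Add(n, Add(Mul(10, n), Mul(E, n))), Rational(1, 2)) = Pow(Add(Mul(11, n), Mul(E, n)), Rational(1, 2)))
Pow(Add(Add(416, Mul(-1, 142)), Function('j')(f, 5)), -1) = Pow(Add(Add(416, Mul(-1, 142)), Pow(Mul(5, Add(11, -24)), Rational(1, 2))), -1) = Pow(Add(Add(416, -142), Pow(Mul(5, -13), Rational(1, 2))), -1) = Pow(Add(274, Pow(-65, Rational(1, 2))), -1) = Pow(Add(274, Mul(I, Pow(65, Rational(1, 2)))), -1)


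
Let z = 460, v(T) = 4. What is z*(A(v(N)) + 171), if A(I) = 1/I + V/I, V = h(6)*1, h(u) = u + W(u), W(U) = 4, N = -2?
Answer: 79925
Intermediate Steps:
h(u) = 4 + u (h(u) = u + 4 = 4 + u)
V = 10 (V = (4 + 6)*1 = 10*1 = 10)
A(I) = 11/I (A(I) = 1/I + 10/I = 11/I)
z*(A(v(N)) + 171) = 460*(11/4 + 171) = 460*(695/4) = 79925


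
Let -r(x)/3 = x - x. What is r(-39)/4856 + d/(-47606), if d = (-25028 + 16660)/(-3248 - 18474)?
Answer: -2092/258524383 ≈ -8.0921e-6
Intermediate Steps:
r(x) = 0 (r(x) = -3*(x - x) = -3*0 = 0)
d = 4184/10861 (d = -8368/(-21722) = -8368*(-1/21722) = 4184/10861 ≈ 0.38523)
r(-39)/4856 + d/(-47606) = 0/4856 + (4184/10861)/(-47606) = 0*(1/4856) + (4184/10861)*(-1/47606) = 0 - 2092/258524383 = -2092/258524383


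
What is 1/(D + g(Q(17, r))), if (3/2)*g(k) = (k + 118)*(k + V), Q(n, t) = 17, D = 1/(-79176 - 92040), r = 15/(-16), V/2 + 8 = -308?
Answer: -171216/9476805601 ≈ -1.8067e-5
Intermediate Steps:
V = -632 (V = -16 + 2*(-308) = -16 - 616 = -632)
r = -15/16 (r = 15*(-1/16) = -15/16 ≈ -0.93750)
D = -1/171216 (D = 1/(-171216) = -1/171216 ≈ -5.8406e-6)
g(k) = 2*(-632 + k)*(118 + k)/3 (g(k) = 2*((k + 118)*(k - 632))/3 = 2*((118 + k)*(-632 + k))/3 = 2*((-632 + k)*(118 + k))/3 = 2*(-632 + k)*(118 + k)/3)
1/(D + g(Q(17, r))) = 1/(-1/171216 + (-149152/3 - 1028/3*17 + (2/3)*17**2)) = 1/(-1/171216 + (-149152/3 - 17476/3 + (2/3)*289)) = 1/(-1/171216 + (-149152/3 - 17476/3 + 578/3)) = 1/(-1/171216 - 55350) = 1/(-9476805601/171216) = -171216/9476805601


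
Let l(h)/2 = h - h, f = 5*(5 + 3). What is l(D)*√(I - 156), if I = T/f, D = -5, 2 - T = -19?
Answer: 0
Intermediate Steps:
T = 21 (T = 2 - 1*(-19) = 2 + 19 = 21)
f = 40 (f = 5*8 = 40)
I = 21/40 ≈ 0.52500
l(h) = 0 (l(h) = 2*(h - h) = 2*0 = 0)
l(D)*√(I - 156) = 0*√(21/40 - 156) = 0*√(-6219/40) = 0*(3*I*√6910/20) = 0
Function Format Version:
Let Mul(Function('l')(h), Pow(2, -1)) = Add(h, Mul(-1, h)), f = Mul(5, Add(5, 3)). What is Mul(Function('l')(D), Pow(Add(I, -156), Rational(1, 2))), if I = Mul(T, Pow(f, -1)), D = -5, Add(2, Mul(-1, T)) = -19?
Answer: 0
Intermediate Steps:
T = 21 (T = Add(2, Mul(-1, -19)) = Add(2, 19) = 21)
f = 40 (f = Mul(5, 8) = 40)
I = Rational(21, 40) (I = Mul(21, Pow(40, -1)) = Mul(21, Rational(1, 40)) = Rational(21, 40) ≈ 0.52500)
Function('l')(h) = 0 (Function('l')(h) = Mul(2, Add(h, Mul(-1, h))) = Mul(2, 0) = 0)
Mul(Function('l')(D), Pow(Add(I, -156), Rational(1, 2))) = Mul(0, Pow(Add(Rational(21, 40), -156), Rational(1, 2))) = Mul(0, Pow(Rational(-6219, 40), Rational(1, 2))) = Mul(0, Mul(Rational(3, 20), I, Pow(6910, Rational(1, 2)))) = 0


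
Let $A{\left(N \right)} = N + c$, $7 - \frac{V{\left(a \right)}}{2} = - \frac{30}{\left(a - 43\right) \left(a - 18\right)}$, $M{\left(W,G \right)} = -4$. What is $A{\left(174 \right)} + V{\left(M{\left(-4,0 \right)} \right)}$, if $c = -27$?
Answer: $\frac{83267}{517} \approx 161.06$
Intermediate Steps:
$V{\left(a \right)} = 14 + \frac{60}{\left(-43 + a\right) \left(-18 + a\right)}$ ($V{\left(a \right)} = 14 - 2 \left(- \frac{30}{\left(a - 43\right) \left(a - 18\right)}\right) = 14 - 2 \left(- \frac{30}{\left(a - 43\right) \left(-18 + a\right)}\right) = 14 - 2 \left(- \frac{30}{\left(-43 + a\right) \left(-18 + a\right)}\right) = 14 + \frac{60}{\left(-43 + a\right) \left(-18 + a\right)}$)
$A{\left(N \right)} = -27 + N$ ($A{\left(N \right)} = N - 27 = -27 + N$)
$A{\left(174 \right)} + V{\left(M{\left(-4,0 \right)} \right)} = \left(-27 + 174\right) + \frac{2 \left(5448 - -1708 + 7 \left(-4\right)^{2}\right)}{774 + \left(-4\right)^{2} - -244} = 147 + \frac{2 \left(5448 + 1708 + 7 \cdot 16\right)}{774 + 16 + 244} = 147 + \frac{2 \left(5448 + 1708 + 112\right)}{1034} = 147 + 2 \cdot \frac{1}{1034} \cdot 7268 = 147 + \frac{7268}{517} = \frac{83267}{517}$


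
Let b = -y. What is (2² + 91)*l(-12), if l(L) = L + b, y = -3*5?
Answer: 285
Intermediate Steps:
y = -15
b = 15 (b = -1*(-15) = 15)
l(L) = 15 + L (l(L) = L + 15 = 15 + L)
(2² + 91)*l(-12) = (2² + 91)*(15 - 12) = (4 + 91)*3 = 95*3 = 285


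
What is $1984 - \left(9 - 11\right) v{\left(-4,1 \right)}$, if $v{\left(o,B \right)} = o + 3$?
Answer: $1982$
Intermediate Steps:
$v{\left(o,B \right)} = 3 + o$
$1984 - \left(9 - 11\right) v{\left(-4,1 \right)} = 1984 - \left(9 - 11\right) \left(3 - 4\right) = 1984 - \left(-2\right) \left(-1\right) = 1984 - 2 = 1982$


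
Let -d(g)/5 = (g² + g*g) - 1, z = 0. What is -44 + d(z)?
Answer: -39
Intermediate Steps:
d(g) = 5 - 10*g² (d(g) = -5*((g² + g*g) - 1) = -5*((g² + g²) - 1) = -5*(2*g² - 1) = -5*(-1 + 2*g²) = 5 - 10*g²)
-44 + d(z) = -44 + (5 - 10*0²) = -44 + (5 - 10*0) = -44 + (5 + 0) = -44 + 5 = -39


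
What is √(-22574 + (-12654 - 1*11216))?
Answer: 2*I*√11611 ≈ 215.51*I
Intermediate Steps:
√(-22574 + (-12654 - 1*11216)) = √(-22574 + (-12654 - 11216)) = √(-22574 - 23870) = √(-46444) = 2*I*√11611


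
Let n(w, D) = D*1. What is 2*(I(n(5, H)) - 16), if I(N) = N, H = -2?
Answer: -36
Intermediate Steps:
n(w, D) = D
2*(I(n(5, H)) - 16) = 2*(-2 - 16) = 2*(-18) = -36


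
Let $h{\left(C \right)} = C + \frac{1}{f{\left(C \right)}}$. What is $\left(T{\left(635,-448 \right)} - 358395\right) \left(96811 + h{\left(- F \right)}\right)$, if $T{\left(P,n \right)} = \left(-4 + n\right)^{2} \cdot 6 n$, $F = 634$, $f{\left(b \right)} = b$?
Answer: $- \frac{33508110953349699}{634} \approx -5.2852 \cdot 10^{13}$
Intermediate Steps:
$h{\left(C \right)} = C + \frac{1}{C}$
$T{\left(P,n \right)} = 6 n \left(-4 + n\right)^{2}$ ($T{\left(P,n \right)} = 6 \left(-4 + n\right)^{2} n = 6 n \left(-4 + n\right)^{2}$)
$\left(T{\left(635,-448 \right)} - 358395\right) \left(96811 + h{\left(- F \right)}\right) = \left(6 \left(-448\right) \left(-4 - 448\right)^{2} - 358395\right) \left(96811 + \left(\left(-1\right) 634 + \frac{1}{\left(-1\right) 634}\right)\right) = \left(6 \left(-448\right) \left(-452\right)^{2} - 358395\right) \left(96811 - \left(634 - \frac{1}{-634}\right)\right) = \left(6 \left(-448\right) 204304 - 358395\right) \left(96811 - \frac{401957}{634}\right) = \left(-549169152 - 358395\right) \left(96811 - \frac{401957}{634}\right) = \left(-549527547\right) \frac{60976217}{634} = - \frac{33508110953349699}{634}$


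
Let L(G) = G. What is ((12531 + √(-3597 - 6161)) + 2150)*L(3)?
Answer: 44043 + 3*I*√9758 ≈ 44043.0 + 296.35*I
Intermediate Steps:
((12531 + √(-3597 - 6161)) + 2150)*L(3) = ((12531 + √(-3597 - 6161)) + 2150)*3 = ((12531 + √(-9758)) + 2150)*3 = ((12531 + I*√9758) + 2150)*3 = (14681 + I*√9758)*3 = 44043 + 3*I*√9758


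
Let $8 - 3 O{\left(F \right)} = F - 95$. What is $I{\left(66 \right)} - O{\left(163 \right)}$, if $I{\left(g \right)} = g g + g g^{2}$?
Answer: $291872$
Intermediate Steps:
$O{\left(F \right)} = \frac{103}{3} - \frac{F}{3}$ ($O{\left(F \right)} = \frac{8}{3} - \frac{F - 95}{3} = \frac{8}{3} - \frac{-95 + F}{3} = \frac{8}{3} - \left(- \frac{95}{3} + \frac{F}{3}\right) = \frac{103}{3} - \frac{F}{3}$)
$I{\left(g \right)} = g^{2} + g^{3}$
$I{\left(66 \right)} - O{\left(163 \right)} = 66^{2} \left(1 + 66\right) - \left(\frac{103}{3} - \frac{163}{3}\right) = 4356 \cdot 67 - \left(\frac{103}{3} - \frac{163}{3}\right) = 291852 - -20 = 291852 + 20 = 291872$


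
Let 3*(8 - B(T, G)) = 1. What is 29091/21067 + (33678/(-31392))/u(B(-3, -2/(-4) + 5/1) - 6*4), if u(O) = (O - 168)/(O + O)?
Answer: 1728106309/1451263496 ≈ 1.1908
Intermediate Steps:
B(T, G) = 23/3 (B(T, G) = 8 - ⅓*1 = 8 - ⅓ = 23/3)
u(O) = (-168 + O)/(2*O) (u(O) = (-168 + O)/((2*O)) = (-168 + O)*(1/(2*O)) = (-168 + O)/(2*O))
29091/21067 + (33678/(-31392))/u(B(-3, -2/(-4) + 5/1) - 6*4) = 29091/21067 + (33678/(-31392))/(((-168 + (23/3 - 6*4))/(2*(23/3 - 6*4)))) = 29091*(1/21067) + (33678*(-1/31392))/(((-168 + (23/3 - 24))/(2*(23/3 - 24)))) = 29091/21067 - 1871*(-98/(3*(-168 - 49/3)))/1744 = 29091/21067 - 1871/(1744*((½)*(-3/49)*(-553/3))) = 29091/21067 - 1871/(1744*79/14) = 29091/21067 - 1871/1744*14/79 = 29091/21067 - 13097/68888 = 1728106309/1451263496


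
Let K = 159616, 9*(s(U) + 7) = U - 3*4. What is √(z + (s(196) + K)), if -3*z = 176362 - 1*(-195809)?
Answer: 2*√80038/3 ≈ 188.61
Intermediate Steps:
s(U) = -25/3 + U/9 (s(U) = -7 + (U - 3*4)/9 = -7 + (U - 12)/9 = -7 + (-12 + U)/9 = -7 + (-4/3 + U/9) = -25/3 + U/9)
z = -124057 (z = -(176362 - 1*(-195809))/3 = -(176362 + 195809)/3 = -⅓*372171 = -124057)
√(z + (s(196) + K)) = √(-124057 + ((-25/3 + (⅑)*196) + 159616)) = √(-124057 + ((-25/3 + 196/9) + 159616)) = √(-124057 + (121/9 + 159616)) = √(-124057 + 1436665/9) = √(320152/9) = 2*√80038/3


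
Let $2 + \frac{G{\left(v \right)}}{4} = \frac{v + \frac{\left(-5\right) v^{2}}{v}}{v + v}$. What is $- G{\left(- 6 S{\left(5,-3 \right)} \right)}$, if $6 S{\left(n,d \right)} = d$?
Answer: $16$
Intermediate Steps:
$S{\left(n,d \right)} = \frac{d}{6}$
$G{\left(v \right)} = -16$ ($G{\left(v \right)} = -8 + 4 \frac{v + \frac{\left(-5\right) v^{2}}{v}}{v + v} = -8 + 4 \frac{v - 5 v}{2 v} = -8 + 4 - 4 v \frac{1}{2 v} = -8 + 4 \left(-2\right) = -8 - 8 = -16$)
$- G{\left(- 6 S{\left(5,-3 \right)} \right)} = \left(-1\right) \left(-16\right) = 16$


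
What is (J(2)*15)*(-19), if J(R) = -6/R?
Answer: 855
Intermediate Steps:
(J(2)*15)*(-19) = (-6/2*15)*(-19) = (-6*½*15)*(-19) = -3*15*(-19) = -45*(-19) = 855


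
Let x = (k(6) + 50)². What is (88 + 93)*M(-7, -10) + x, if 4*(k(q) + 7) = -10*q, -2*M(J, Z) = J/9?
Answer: 15379/18 ≈ 854.39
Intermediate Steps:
M(J, Z) = -J/18 (M(J, Z) = -J/(2*9) = -J/18)
k(q) = -7 - 5*q/2 (k(q) = -7 + (-10*q)/4 = -7 - 5*q/2)
x = 784 (x = ((-7 - 5/2*6) + 50)² = ((-7 - 15) + 50)² = (-22 + 50)² = 28² = 784)
(88 + 93)*M(-7, -10) + x = (88 + 93)*(-1/18*(-7)) + 784 = 181*(7/18) + 784 = 1267/18 + 784 = 15379/18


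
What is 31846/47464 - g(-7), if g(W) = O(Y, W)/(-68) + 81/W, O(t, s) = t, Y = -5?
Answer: 59457/4886 ≈ 12.169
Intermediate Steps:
g(W) = 5/68 + 81/W (g(W) = -5/(-68) + 81/W = -5*(-1/68) + 81/W = 5/68 + 81/W)
31846/47464 - g(-7) = 31846/47464 - (5/68 + 81/(-7)) = 31846*(1/47464) - (5/68 + 81*(-1/7)) = 15923/23732 - (5/68 - 81/7) = 15923/23732 - 1*(-5473/476) = 15923/23732 + 5473/476 = 59457/4886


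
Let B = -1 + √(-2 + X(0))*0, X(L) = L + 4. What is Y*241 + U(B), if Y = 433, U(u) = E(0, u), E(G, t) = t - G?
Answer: 104352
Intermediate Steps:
X(L) = 4 + L
B = -1 (B = -1 + √(-2 + (4 + 0))*0 = -1 + √(-2 + 4)*0 = -1 + √2*0 = -1 + 0 = -1)
U(u) = u (U(u) = u - 1*0 = u + 0 = u)
Y*241 + U(B) = 433*241 - 1 = 104353 - 1 = 104352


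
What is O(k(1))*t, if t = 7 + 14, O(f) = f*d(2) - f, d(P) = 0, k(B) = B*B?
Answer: -21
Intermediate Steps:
k(B) = B²
O(f) = -f (O(f) = f*0 - f = 0 - f = -f)
t = 21
O(k(1))*t = -1*1²*21 = -1*1*21 = -1*21 = -21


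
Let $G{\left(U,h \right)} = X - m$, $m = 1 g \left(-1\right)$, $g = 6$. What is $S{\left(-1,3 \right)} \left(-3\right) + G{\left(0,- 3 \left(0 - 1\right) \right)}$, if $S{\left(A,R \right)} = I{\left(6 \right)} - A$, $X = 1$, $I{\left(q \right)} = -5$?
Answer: $19$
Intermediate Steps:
$m = -6$ ($m = 1 \cdot 6 \left(-1\right) = 6 \left(-1\right) = -6$)
$S{\left(A,R \right)} = -5 - A$
$G{\left(U,h \right)} = 7$ ($G{\left(U,h \right)} = 1 - -6 = 1 + 6 = 7$)
$S{\left(-1,3 \right)} \left(-3\right) + G{\left(0,- 3 \left(0 - 1\right) \right)} = \left(-5 - -1\right) \left(-3\right) + 7 = \left(-5 + 1\right) \left(-3\right) + 7 = \left(-4\right) \left(-3\right) + 7 = 12 + 7 = 19$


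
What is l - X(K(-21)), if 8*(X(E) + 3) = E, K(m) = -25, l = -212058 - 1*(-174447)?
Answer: -300839/8 ≈ -37605.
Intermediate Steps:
l = -37611 (l = -212058 + 174447 = -37611)
X(E) = -3 + E/8
l - X(K(-21)) = -37611 - (-3 + (⅛)*(-25)) = -37611 - (-3 - 25/8) = -37611 - 1*(-49/8) = -37611 + 49/8 = -300839/8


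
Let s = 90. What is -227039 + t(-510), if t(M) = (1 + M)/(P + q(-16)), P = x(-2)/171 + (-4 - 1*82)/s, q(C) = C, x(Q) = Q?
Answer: -3293219578/14507 ≈ -2.2701e+5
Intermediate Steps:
P = -827/855 (P = -2/171 + (-4 - 1*82)/90 = -2*1/171 + (-4 - 82)*(1/90) = -2/171 - 86*1/90 = -2/171 - 43/45 = -827/855 ≈ -0.96725)
t(M) = -855/14507 - 855*M/14507 (t(M) = (1 + M)/(-827/855 - 16) = (1 + M)/(-14507/855) = (1 + M)*(-855/14507) = -855/14507 - 855*M/14507)
-227039 + t(-510) = -227039 + (-855/14507 - 855/14507*(-510)) = -227039 + (-855/14507 + 436050/14507) = -227039 + 435195/14507 = -3293219578/14507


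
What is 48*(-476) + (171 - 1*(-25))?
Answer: -22652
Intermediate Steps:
48*(-476) + (171 - 1*(-25)) = -22848 + (171 + 25) = -22848 + 196 = -22652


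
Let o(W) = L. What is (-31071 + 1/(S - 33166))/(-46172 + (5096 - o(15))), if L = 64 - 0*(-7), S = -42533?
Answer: 235204363/311425686 ≈ 0.75525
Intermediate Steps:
L = 64 (L = 64 - 1*0 = 64 + 0 = 64)
o(W) = 64
(-31071 + 1/(S - 33166))/(-46172 + (5096 - o(15))) = (-31071 + 1/(-42533 - 33166))/(-46172 + (5096 - 1*64)) = (-31071 + 1/(-75699))/(-46172 + (5096 - 64)) = (-31071 - 1/75699)/(-46172 + 5032) = -2352043630/75699/(-41140) = -2352043630/75699*(-1/41140) = 235204363/311425686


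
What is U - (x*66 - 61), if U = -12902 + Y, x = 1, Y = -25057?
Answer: -37964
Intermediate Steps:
U = -37959 (U = -12902 - 25057 = -37959)
U - (x*66 - 61) = -37959 - (1*66 - 61) = -37959 - (66 - 61) = -37959 - 1*5 = -37959 - 5 = -37964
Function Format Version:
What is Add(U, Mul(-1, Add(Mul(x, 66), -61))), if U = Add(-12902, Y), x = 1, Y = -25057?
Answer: -37964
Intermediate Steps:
U = -37959 (U = Add(-12902, -25057) = -37959)
Add(U, Mul(-1, Add(Mul(x, 66), -61))) = Add(-37959, Mul(-1, Add(Mul(1, 66), -61))) = Add(-37959, Mul(-1, Add(66, -61))) = Add(-37959, Mul(-1, 5)) = Add(-37959, -5) = -37964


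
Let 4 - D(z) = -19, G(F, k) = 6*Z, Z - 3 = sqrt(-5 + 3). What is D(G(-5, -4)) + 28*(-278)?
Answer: -7761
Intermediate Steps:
Z = 3 + I*sqrt(2) (Z = 3 + sqrt(-5 + 3) = 3 + sqrt(-2) = 3 + I*sqrt(2) ≈ 3.0 + 1.4142*I)
G(F, k) = 18 + 6*I*sqrt(2) (G(F, k) = 6*(3 + I*sqrt(2)) = 18 + 6*I*sqrt(2))
D(z) = 23 (D(z) = 4 - 1*(-19) = 4 + 19 = 23)
D(G(-5, -4)) + 28*(-278) = 23 + 28*(-278) = 23 - 7784 = -7761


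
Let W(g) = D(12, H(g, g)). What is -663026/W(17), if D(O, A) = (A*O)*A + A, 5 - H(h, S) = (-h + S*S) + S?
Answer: -331513/483794 ≈ -0.68524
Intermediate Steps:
H(h, S) = 5 + h - S - S**2 (H(h, S) = 5 - ((-h + S*S) + S) = 5 - ((-h + S**2) + S) = 5 - ((S**2 - h) + S) = 5 - (S + S**2 - h) = 5 + (h - S - S**2) = 5 + h - S - S**2)
D(O, A) = A + O*A**2 (D(O, A) = O*A**2 + A = A + O*A**2)
W(g) = (5 - g**2)*(61 - 12*g**2) (W(g) = (5 + g - g - g**2)*(1 + (5 + g - g - g**2)*12) = (5 - g**2)*(1 + (5 - g**2)*12) = (5 - g**2)*(1 + (60 - 12*g**2)) = (5 - g**2)*(61 - 12*g**2))
-663026/W(17) = -663026*1/((5 - 1*17**2)*(61 - 12*17**2)) = -663026*1/((5 - 1*289)*(61 - 12*289)) = -663026*1/((5 - 289)*(61 - 3468)) = -663026/((-284*(-3407))) = -663026/967588 = -663026*1/967588 = -331513/483794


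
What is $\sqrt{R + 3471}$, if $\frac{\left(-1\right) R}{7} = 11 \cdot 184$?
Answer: $i \sqrt{10697} \approx 103.43 i$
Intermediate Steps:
$R = -14168$ ($R = - 7 \cdot 11 \cdot 184 = \left(-7\right) 2024 = -14168$)
$\sqrt{R + 3471} = \sqrt{-14168 + 3471} = \sqrt{-10697} = i \sqrt{10697}$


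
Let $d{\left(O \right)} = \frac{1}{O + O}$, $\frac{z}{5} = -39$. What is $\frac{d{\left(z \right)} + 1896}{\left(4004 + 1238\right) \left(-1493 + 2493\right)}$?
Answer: $\frac{739439}{2044380000} \approx 0.00036169$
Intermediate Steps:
$z = -195$ ($z = 5 \left(-39\right) = -195$)
$d{\left(O \right)} = \frac{1}{2 O}$
$\frac{d{\left(z \right)} + 1896}{\left(4004 + 1238\right) \left(-1493 + 2493\right)} = \frac{\frac{1}{2 \left(-195\right)} + 1896}{\left(4004 + 1238\right) \left(-1493 + 2493\right)} = \frac{\frac{1}{2} \left(- \frac{1}{195}\right) + 1896}{5242 \cdot 1000} = \frac{- \frac{1}{390} + 1896}{5242000} = \frac{739439}{390} \cdot \frac{1}{5242000} = \frac{739439}{2044380000}$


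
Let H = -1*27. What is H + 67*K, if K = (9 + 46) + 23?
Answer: 5199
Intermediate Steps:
K = 78 (K = 55 + 23 = 78)
H = -27
H + 67*K = -27 + 67*78 = -27 + 5226 = 5199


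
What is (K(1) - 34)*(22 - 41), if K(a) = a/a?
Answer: 627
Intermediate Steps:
K(a) = 1
(K(1) - 34)*(22 - 41) = (1 - 34)*(22 - 41) = -33*(-19) = 627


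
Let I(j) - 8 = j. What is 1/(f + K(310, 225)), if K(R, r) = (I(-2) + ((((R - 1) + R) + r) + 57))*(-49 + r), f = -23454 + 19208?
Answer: 1/155386 ≈ 6.4356e-6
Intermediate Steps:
I(j) = 8 + j
f = -4246
K(R, r) = (-49 + r)*(62 + r + 2*R) (K(R, r) = ((8 - 2) + ((((R - 1) + R) + r) + 57))*(-49 + r) = (6 + ((((-1 + R) + R) + r) + 57))*(-49 + r) = (6 + (((-1 + 2*R) + r) + 57))*(-49 + r) = (6 + ((-1 + r + 2*R) + 57))*(-49 + r) = (6 + (56 + r + 2*R))*(-49 + r) = (62 + r + 2*R)*(-49 + r) = (-49 + r)*(62 + r + 2*R))
1/(f + K(310, 225)) = 1/(-4246 + (-3038 + 225² - 98*310 + 13*225 + 2*310*225)) = 1/(-4246 + (-3038 + 50625 - 30380 + 2925 + 139500)) = 1/(-4246 + 159632) = 1/155386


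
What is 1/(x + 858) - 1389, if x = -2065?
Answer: -1676524/1207 ≈ -1389.0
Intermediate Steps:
1/(x + 858) - 1389 = 1/(-2065 + 858) - 1389 = 1/(-1207) - 1389 = -1/1207 - 1389 = -1676524/1207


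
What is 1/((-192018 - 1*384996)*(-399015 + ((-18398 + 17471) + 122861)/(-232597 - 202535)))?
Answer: 2133/491096380391249 ≈ 4.3433e-12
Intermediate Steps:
1/((-192018 - 1*384996)*(-399015 + ((-18398 + 17471) + 122861)/(-232597 - 202535))) = 1/((-192018 - 384996)*(-399015 + (-927 + 122861)/(-435132))) = 1/(-577014*(-399015 + 121934*(-1/435132))) = 1/(-577014*(-399015 - 60967/217566)) = 1/(-577014*(-86812158457/217566)) = 1/(491096380391249/2133) = 2133/491096380391249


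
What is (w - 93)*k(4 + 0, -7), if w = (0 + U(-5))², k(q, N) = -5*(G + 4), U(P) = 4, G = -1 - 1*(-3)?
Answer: 2310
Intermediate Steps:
G = 2 (G = -1 + 3 = 2)
k(q, N) = -30 (k(q, N) = -5*(2 + 4) = -5*6 = -30)
w = 16 (w = (0 + 4)² = 4² = 16)
(w - 93)*k(4 + 0, -7) = (16 - 93)*(-30) = -77*(-30) = 2310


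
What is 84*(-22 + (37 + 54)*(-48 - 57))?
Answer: -804468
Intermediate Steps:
84*(-22 + (37 + 54)*(-48 - 57)) = 84*(-22 + 91*(-105)) = 84*(-22 - 9555) = 84*(-9577) = -804468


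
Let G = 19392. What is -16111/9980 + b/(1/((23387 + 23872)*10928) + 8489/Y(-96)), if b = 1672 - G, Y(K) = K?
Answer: 181191020685656201/911530178305820 ≈ 198.78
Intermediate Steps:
b = -17720 (b = 1672 - 1*19392 = 1672 - 19392 = -17720)
-16111/9980 + b/(1/((23387 + 23872)*10928) + 8489/Y(-96)) = -16111/9980 - 17720/(1/((23387 + 23872)*10928) + 8489/(-96)) = -16111*1/9980 - 17720/((1/10928)/47259 + 8489*(-1/96)) = -16111/9980 - 17720/((1/47259)*(1/10928) - 8489/96) = -16111/9980 - 17720/(1/516446352 - 8489/96) = -16111/9980 - 17720/(-91335689209/1032892704) = -16111/9980 - 17720*(-1032892704/91335689209) = -16111/9980 + 18302858714880/91335689209 = 181191020685656201/911530178305820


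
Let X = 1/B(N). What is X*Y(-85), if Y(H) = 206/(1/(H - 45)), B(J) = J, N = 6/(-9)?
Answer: 40170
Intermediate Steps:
N = -⅔ (N = 6*(-⅑) = -⅔ ≈ -0.66667)
X = -3/2 (X = 1/(-⅔) = -3/2 ≈ -1.5000)
Y(H) = -9270 + 206*H (Y(H) = 206/(1/(-45 + H)) = 206*(-45 + H) = -9270 + 206*H)
X*Y(-85) = -3*(-9270 + 206*(-85))/2 = -3*(-9270 - 17510)/2 = -3/2*(-26780) = 40170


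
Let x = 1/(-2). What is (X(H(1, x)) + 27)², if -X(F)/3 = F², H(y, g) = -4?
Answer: 441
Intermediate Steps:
x = -½ ≈ -0.50000
X(F) = -3*F²
(X(H(1, x)) + 27)² = (-3*(-4)² + 27)² = (-3*16 + 27)² = (-48 + 27)² = (-21)² = 441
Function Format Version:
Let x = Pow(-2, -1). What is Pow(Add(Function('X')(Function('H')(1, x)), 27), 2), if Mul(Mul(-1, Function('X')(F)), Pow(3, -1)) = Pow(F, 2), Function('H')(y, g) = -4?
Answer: 441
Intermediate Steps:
x = Rational(-1, 2) ≈ -0.50000
Function('X')(F) = Mul(-3, Pow(F, 2))
Pow(Add(Function('X')(Function('H')(1, x)), 27), 2) = Pow(Add(Mul(-3, Pow(-4, 2)), 27), 2) = Pow(Add(Mul(-3, 16), 27), 2) = Pow(Add(-48, 27), 2) = Pow(-21, 2) = 441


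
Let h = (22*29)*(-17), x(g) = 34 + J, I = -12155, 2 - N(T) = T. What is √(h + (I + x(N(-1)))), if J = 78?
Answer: I*√22889 ≈ 151.29*I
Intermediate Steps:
N(T) = 2 - T
x(g) = 112 (x(g) = 34 + 78 = 112)
h = -10846 (h = 638*(-17) = -10846)
√(h + (I + x(N(-1)))) = √(-10846 + (-12155 + 112)) = √(-10846 - 12043) = √(-22889) = I*√22889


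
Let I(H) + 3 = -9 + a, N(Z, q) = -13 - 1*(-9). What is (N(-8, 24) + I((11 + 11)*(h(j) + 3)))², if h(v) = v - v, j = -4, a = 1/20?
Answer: 101761/400 ≈ 254.40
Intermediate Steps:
N(Z, q) = -4 (N(Z, q) = -13 + 9 = -4)
a = 1/20 ≈ 0.050000
h(v) = 0
I(H) = -239/20 (I(H) = -3 + (-9 + 1/20) = -3 - 179/20 = -239/20)
(N(-8, 24) + I((11 + 11)*(h(j) + 3)))² = (-4 - 239/20)² = (-319/20)² = 101761/400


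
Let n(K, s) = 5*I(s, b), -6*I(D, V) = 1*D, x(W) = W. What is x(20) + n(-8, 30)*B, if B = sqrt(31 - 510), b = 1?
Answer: 20 - 25*I*sqrt(479) ≈ 20.0 - 547.15*I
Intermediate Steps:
I(D, V) = -D/6
B = I*sqrt(479) (B = sqrt(-479) = I*sqrt(479) ≈ 21.886*I)
n(K, s) = -5*s/6 (n(K, s) = 5*(-s/6) = -5*s/6)
x(20) + n(-8, 30)*B = 20 + (-5/6*30)*(I*sqrt(479)) = 20 - 25*I*sqrt(479)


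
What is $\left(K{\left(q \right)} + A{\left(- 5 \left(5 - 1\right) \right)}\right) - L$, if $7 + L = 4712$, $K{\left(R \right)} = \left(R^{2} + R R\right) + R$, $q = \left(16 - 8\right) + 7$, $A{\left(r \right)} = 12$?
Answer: $-4228$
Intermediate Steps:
$q = 15$ ($q = 8 + 7 = 15$)
$K{\left(R \right)} = R + 2 R^{2}$ ($K{\left(R \right)} = \left(R^{2} + R^{2}\right) + R = 2 R^{2} + R = R + 2 R^{2}$)
$L = 4705$ ($L = -7 + 4712 = 4705$)
$\left(K{\left(q \right)} + A{\left(- 5 \left(5 - 1\right) \right)}\right) - L = \left(15 \left(1 + 2 \cdot 15\right) + 12\right) - 4705 = \left(15 \left(1 + 30\right) + 12\right) - 4705 = \left(15 \cdot 31 + 12\right) - 4705 = \left(465 + 12\right) - 4705 = 477 - 4705 = -4228$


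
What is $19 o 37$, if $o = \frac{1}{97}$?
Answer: $\frac{703}{97} \approx 7.2474$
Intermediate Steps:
$o = \frac{1}{97} \approx 0.010309$
$19 o 37 = 19 \cdot \frac{1}{97} \cdot 37 = \frac{19}{97} \cdot 37 = \frac{703}{97}$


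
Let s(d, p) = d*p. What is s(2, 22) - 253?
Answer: -209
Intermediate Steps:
s(2, 22) - 253 = 2*22 - 253 = 44 - 253 = -209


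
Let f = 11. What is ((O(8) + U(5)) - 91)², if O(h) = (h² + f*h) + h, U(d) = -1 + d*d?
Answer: 8649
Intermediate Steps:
U(d) = -1 + d²
O(h) = h² + 12*h (O(h) = (h² + 11*h) + h = h² + 12*h)
((O(8) + U(5)) - 91)² = ((8*(12 + 8) + (-1 + 5²)) - 91)² = ((8*20 + (-1 + 25)) - 91)² = ((160 + 24) - 91)² = (184 - 91)² = 93² = 8649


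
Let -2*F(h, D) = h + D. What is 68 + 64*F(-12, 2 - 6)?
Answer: 580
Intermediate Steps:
F(h, D) = -D/2 - h/2 (F(h, D) = -(h + D)/2 = -(D + h)/2 = -D/2 - h/2)
68 + 64*F(-12, 2 - 6) = 68 + 64*(-(2 - 6)/2 - ½*(-12)) = 68 + 64*(-½*(-4) + 6) = 68 + 64*(2 + 6) = 68 + 64*8 = 68 + 512 = 580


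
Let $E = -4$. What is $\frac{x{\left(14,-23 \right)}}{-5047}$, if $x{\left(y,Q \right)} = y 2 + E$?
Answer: $- \frac{24}{5047} \approx -0.0047553$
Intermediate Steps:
$x{\left(y,Q \right)} = -4 + 2 y$ ($x{\left(y,Q \right)} = y 2 - 4 = 2 y - 4 = -4 + 2 y$)
$\frac{x{\left(14,-23 \right)}}{-5047} = \frac{-4 + 2 \cdot 14}{-5047} = \left(-4 + 28\right) \left(- \frac{1}{5047}\right) = 24 \left(- \frac{1}{5047}\right) = - \frac{24}{5047}$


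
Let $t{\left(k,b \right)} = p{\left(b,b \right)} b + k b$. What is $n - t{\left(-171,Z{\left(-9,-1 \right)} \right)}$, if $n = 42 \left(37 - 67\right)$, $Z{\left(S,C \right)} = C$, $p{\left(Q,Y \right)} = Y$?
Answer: $-1432$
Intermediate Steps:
$t{\left(k,b \right)} = b^{2} + b k$ ($t{\left(k,b \right)} = b b + k b = b^{2} + b k$)
$n = -1260$ ($n = 42 \left(-30\right) = -1260$)
$n - t{\left(-171,Z{\left(-9,-1 \right)} \right)} = -1260 - - (-1 - 171) = -1260 - \left(-1\right) \left(-172\right) = -1260 - 172 = -1432$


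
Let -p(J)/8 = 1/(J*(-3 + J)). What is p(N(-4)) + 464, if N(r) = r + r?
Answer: 5103/11 ≈ 463.91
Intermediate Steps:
N(r) = 2*r
p(J) = -8/(J*(-3 + J)) (p(J) = -8*1/(J*(-3 + J)) = -8/(J*(-3 + J)))
p(N(-4)) + 464 = -8/((2*(-4))*(-3 + 2*(-4))) + 464 = -8/(-8*(-3 - 8)) + 464 = -8*(-1/8)/(-11) + 464 = -8*(-1/8)*(-1/11) + 464 = -1/11 + 464 = 5103/11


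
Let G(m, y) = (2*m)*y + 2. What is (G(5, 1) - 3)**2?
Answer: 81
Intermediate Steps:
G(m, y) = 2 + 2*m*y (G(m, y) = 2*m*y + 2 = 2 + 2*m*y)
(G(5, 1) - 3)**2 = ((2 + 2*5*1) - 3)**2 = ((2 + 10) - 3)**2 = (12 - 3)**2 = 9**2 = 81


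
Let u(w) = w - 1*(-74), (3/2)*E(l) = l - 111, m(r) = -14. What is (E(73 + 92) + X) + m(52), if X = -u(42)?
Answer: -94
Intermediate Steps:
E(l) = -74 + 2*l/3 (E(l) = 2*(l - 111)/3 = 2*(-111 + l)/3 = -74 + 2*l/3)
u(w) = 74 + w (u(w) = w + 74 = 74 + w)
X = -116 (X = -(74 + 42) = -1*116 = -116)
(E(73 + 92) + X) + m(52) = ((-74 + 2*(73 + 92)/3) - 116) - 14 = ((-74 + (⅔)*165) - 116) - 14 = ((-74 + 110) - 116) - 14 = (36 - 116) - 14 = -80 - 14 = -94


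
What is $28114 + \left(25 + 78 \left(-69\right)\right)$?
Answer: $22757$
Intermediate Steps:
$28114 + \left(25 + 78 \left(-69\right)\right) = 28114 + \left(25 - 5382\right) = 28114 - 5357 = 22757$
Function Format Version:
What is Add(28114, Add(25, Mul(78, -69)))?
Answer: 22757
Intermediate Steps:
Add(28114, Add(25, Mul(78, -69))) = Add(28114, Add(25, -5382)) = Add(28114, -5357) = 22757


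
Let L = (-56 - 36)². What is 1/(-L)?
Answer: -1/8464 ≈ -0.00011815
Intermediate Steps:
L = 8464 (L = (-92)² = 8464)
1/(-L) = 1/(-1*8464) = 1/(-8464) = -1/8464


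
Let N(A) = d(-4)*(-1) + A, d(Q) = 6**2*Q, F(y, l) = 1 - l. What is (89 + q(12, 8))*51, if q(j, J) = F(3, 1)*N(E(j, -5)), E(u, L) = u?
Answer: 4539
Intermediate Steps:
d(Q) = 36*Q
N(A) = 144 + A (N(A) = (36*(-4))*(-1) + A = -144*(-1) + A = 144 + A)
q(j, J) = 0 (q(j, J) = (1 - 1*1)*(144 + j) = (1 - 1)*(144 + j) = 0*(144 + j) = 0)
(89 + q(12, 8))*51 = (89 + 0)*51 = 89*51 = 4539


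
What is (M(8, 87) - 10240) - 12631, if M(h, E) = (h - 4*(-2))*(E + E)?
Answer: -20087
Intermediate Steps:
M(h, E) = 2*E*(8 + h) (M(h, E) = (h + 8)*(2*E) = (8 + h)*(2*E) = 2*E*(8 + h))
(M(8, 87) - 10240) - 12631 = (2*87*(8 + 8) - 10240) - 12631 = (2*87*16 - 10240) - 12631 = (2784 - 10240) - 12631 = -7456 - 12631 = -20087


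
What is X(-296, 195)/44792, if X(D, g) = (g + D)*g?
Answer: -19695/44792 ≈ -0.43970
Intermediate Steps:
X(D, g) = g*(D + g) (X(D, g) = (D + g)*g = g*(D + g))
X(-296, 195)/44792 = (195*(-296 + 195))/44792 = (195*(-101))*(1/44792) = -19695*1/44792 = -19695/44792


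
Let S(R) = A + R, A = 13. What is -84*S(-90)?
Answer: 6468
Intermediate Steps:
S(R) = 13 + R
-84*S(-90) = -84*(13 - 90) = -84*(-77) = 6468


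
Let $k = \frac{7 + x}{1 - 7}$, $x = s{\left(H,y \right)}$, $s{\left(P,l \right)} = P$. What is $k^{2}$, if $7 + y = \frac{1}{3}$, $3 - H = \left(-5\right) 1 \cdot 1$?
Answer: $\frac{25}{4} \approx 6.25$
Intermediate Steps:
$H = 8$ ($H = 3 - \left(-5\right) 1 \cdot 1 = 3 - \left(-5\right) 1 = 3 - -5 = 3 + 5 = 8$)
$y = - \frac{20}{3}$ ($y = -7 + \frac{1}{3} = - \frac{20}{3} \approx -6.6667$)
$x = 8$
$k = - \frac{5}{2}$ ($k = \frac{7 + 8}{1 - 7} = \frac{1}{-6} \cdot 15 = \left(- \frac{1}{6}\right) 15 = - \frac{5}{2} \approx -2.5$)
$k^{2} = \left(- \frac{5}{2}\right)^{2} = \frac{25}{4}$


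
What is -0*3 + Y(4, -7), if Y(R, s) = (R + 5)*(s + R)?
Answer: -27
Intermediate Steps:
Y(R, s) = (5 + R)*(R + s)
-0*3 + Y(4, -7) = -0*3 + (4² + 5*4 + 5*(-7) + 4*(-7)) = -42*0 + (16 + 20 - 35 - 28) = 0 - 27 = -27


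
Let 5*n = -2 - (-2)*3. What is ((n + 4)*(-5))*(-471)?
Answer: 11304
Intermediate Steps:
n = ⅘ (n = (-2 - (-2)*3)/5 = (-2 - 1*(-6))/5 = (-2 + 6)/5 = (⅕)*4 = ⅘ ≈ 0.80000)
((n + 4)*(-5))*(-471) = ((⅘ + 4)*(-5))*(-471) = ((24/5)*(-5))*(-471) = -24*(-471) = 11304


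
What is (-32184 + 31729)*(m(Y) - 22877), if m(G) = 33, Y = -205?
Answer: 10394020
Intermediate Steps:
(-32184 + 31729)*(m(Y) - 22877) = (-32184 + 31729)*(33 - 22877) = -455*(-22844) = 10394020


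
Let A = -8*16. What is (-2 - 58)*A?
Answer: 7680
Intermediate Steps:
A = -128
(-2 - 58)*A = (-2 - 58)*(-128) = -60*(-128) = 7680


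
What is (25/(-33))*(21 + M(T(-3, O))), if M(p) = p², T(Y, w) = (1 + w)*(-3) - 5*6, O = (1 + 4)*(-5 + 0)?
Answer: -14875/11 ≈ -1352.3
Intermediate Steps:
O = -25 (O = 5*(-5) = -25)
T(Y, w) = -33 - 3*w (T(Y, w) = (-3 - 3*w) - 30 = -33 - 3*w)
(25/(-33))*(21 + M(T(-3, O))) = (25/(-33))*(21 + (-33 - 3*(-25))²) = (25*(-1/33))*(21 + (-33 + 75)²) = -25*(21 + 42²)/33 = -25*(21 + 1764)/33 = -25/33*1785 = -14875/11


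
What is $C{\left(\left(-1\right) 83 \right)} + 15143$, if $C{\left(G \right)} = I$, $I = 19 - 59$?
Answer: $15103$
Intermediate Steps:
$I = -40$ ($I = 19 - 59 = -40$)
$C{\left(G \right)} = -40$
$C{\left(\left(-1\right) 83 \right)} + 15143 = -40 + 15143 = 15103$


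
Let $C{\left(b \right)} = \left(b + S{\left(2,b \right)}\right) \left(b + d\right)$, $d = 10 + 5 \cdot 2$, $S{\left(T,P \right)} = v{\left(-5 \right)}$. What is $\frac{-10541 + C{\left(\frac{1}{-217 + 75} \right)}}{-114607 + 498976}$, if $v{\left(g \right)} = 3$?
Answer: $- \frac{70447383}{2583472172} \approx -0.027268$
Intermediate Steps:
$S{\left(T,P \right)} = 3$
$d = 20$ ($d = 10 + 10 = 20$)
$C{\left(b \right)} = \left(3 + b\right) \left(20 + b\right)$ ($C{\left(b \right)} = \left(b + 3\right) \left(b + 20\right) = \left(3 + b\right) \left(20 + b\right)$)
$\frac{-10541 + C{\left(\frac{1}{-217 + 75} \right)}}{-114607 + 498976} = \frac{-10541 + \left(60 + \left(\frac{1}{-217 + 75}\right)^{2} + \frac{23}{-217 + 75}\right)}{-114607 + 498976} = \frac{-10541 + \left(60 + \left(\frac{1}{-142}\right)^{2} + \frac{23}{-142}\right)}{384369} = \left(-10541 + \left(60 + \left(- \frac{1}{142}\right)^{2} + 23 \left(- \frac{1}{142}\right)\right)\right) \frac{1}{384369} = \left(-10541 + \left(60 + \frac{1}{20164} - \frac{23}{142}\right)\right) \frac{1}{384369} = \left(-10541 + \frac{1206575}{20164}\right) \frac{1}{384369} = \left(- \frac{211342149}{20164}\right) \frac{1}{384369} = - \frac{70447383}{2583472172}$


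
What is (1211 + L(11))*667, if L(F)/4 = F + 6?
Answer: 853093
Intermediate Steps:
L(F) = 24 + 4*F (L(F) = 4*(F + 6) = 4*(6 + F) = 24 + 4*F)
(1211 + L(11))*667 = (1211 + (24 + 4*11))*667 = (1211 + (24 + 44))*667 = (1211 + 68)*667 = 1279*667 = 853093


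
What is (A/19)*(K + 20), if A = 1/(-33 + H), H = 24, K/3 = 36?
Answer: -128/171 ≈ -0.74854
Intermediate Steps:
K = 108 (K = 3*36 = 108)
A = -1/9 (A = 1/(-33 + 24) = 1/(-9) = -1/9 ≈ -0.11111)
(A/19)*(K + 20) = (-1/9/19)*(108 + 20) = -1/9*1/19*128 = -1/171*128 = -128/171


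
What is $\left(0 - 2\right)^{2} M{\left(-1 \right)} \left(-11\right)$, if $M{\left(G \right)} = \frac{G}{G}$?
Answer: $-44$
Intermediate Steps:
$M{\left(G \right)} = 1$
$\left(0 - 2\right)^{2} M{\left(-1 \right)} \left(-11\right) = \left(0 - 2\right)^{2} \cdot 1 \left(-11\right) = \left(-2\right)^{2} \cdot 1 \left(-11\right) = 4 \cdot 1 \left(-11\right) = 4 \left(-11\right) = -44$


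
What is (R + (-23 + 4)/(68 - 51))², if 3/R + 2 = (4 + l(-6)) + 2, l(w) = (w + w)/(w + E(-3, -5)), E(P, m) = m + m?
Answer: 24649/104329 ≈ 0.23626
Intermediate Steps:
E(P, m) = 2*m
l(w) = 2*w/(-10 + w) (l(w) = (w + w)/(w + 2*(-5)) = (2*w)/(w - 10) = (2*w)/(-10 + w) = 2*w/(-10 + w))
R = 12/19 (R = 3/(-2 + ((4 + 2*(-6)/(-10 - 6)) + 2)) = 3/(-2 + ((4 + 2*(-6)/(-16)) + 2)) = 3/(-2 + ((4 + 2*(-6)*(-1/16)) + 2)) = 3/(-2 + ((4 + ¾) + 2)) = 3/(-2 + (19/4 + 2)) = 3/(-2 + 27/4) = 3/(19/4) = 3*(4/19) = 12/19 ≈ 0.63158)
(R + (-23 + 4)/(68 - 51))² = (12/19 + (-23 + 4)/(68 - 51))² = (12/19 - 19/17)² = (-157/323)² = 24649/104329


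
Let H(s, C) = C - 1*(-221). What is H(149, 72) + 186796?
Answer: 187089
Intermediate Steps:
H(s, C) = 221 + C (H(s, C) = C + 221 = 221 + C)
H(149, 72) + 186796 = (221 + 72) + 186796 = 293 + 186796 = 187089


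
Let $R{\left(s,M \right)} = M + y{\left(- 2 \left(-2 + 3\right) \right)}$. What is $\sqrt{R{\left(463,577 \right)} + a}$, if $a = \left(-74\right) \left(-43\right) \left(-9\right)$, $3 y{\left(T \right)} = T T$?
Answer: $\frac{i \sqrt{252537}}{3} \approx 167.51 i$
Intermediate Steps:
$y{\left(T \right)} = \frac{T^{2}}{3}$ ($y{\left(T \right)} = \frac{T T}{3} = \frac{T^{2}}{3}$)
$R{\left(s,M \right)} = \frac{4}{3} + M$ ($R{\left(s,M \right)} = M + \frac{\left(- 2 \left(-2 + 3\right)\right)^{2}}{3} = M + \frac{\left(\left(-2\right) 1\right)^{2}}{3} = M + \frac{\left(-2\right)^{2}}{3} = M + \frac{1}{3} \cdot 4 = M + \frac{4}{3} = \frac{4}{3} + M$)
$a = -28638$ ($a = 3182 \left(-9\right) = -28638$)
$\sqrt{R{\left(463,577 \right)} + a} = \sqrt{\left(\frac{4}{3} + 577\right) - 28638} = \sqrt{\frac{1735}{3} - 28638} = \sqrt{- \frac{84179}{3}} = \frac{i \sqrt{252537}}{3}$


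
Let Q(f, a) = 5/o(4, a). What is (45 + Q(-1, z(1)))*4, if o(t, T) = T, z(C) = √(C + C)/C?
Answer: 180 + 10*√2 ≈ 194.14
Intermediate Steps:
z(C) = √2/√C (z(C) = √(2*C)/C = (√2*√C)/C = √2/√C)
Q(f, a) = 5/a
(45 + Q(-1, z(1)))*4 = (45 + 5/((√2/√1)))*4 = (45 + 5/((√2*1)))*4 = (45 + 5/(√2))*4 = (45 + 5*(√2/2))*4 = (45 + 5*√2/2)*4 = 180 + 10*√2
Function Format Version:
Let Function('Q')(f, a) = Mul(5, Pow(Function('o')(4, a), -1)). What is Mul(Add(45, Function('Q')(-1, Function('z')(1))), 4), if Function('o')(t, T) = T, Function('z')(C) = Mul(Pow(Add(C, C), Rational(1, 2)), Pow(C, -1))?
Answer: Add(180, Mul(10, Pow(2, Rational(1, 2)))) ≈ 194.14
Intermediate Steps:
Function('z')(C) = Mul(Pow(2, Rational(1, 2)), Pow(C, Rational(-1, 2))) (Function('z')(C) = Mul(Pow(Mul(2, C), Rational(1, 2)), Pow(C, -1)) = Mul(Mul(Pow(2, Rational(1, 2)), Pow(C, Rational(1, 2))), Pow(C, -1)) = Mul(Pow(2, Rational(1, 2)), Pow(C, Rational(-1, 2))))
Function('Q')(f, a) = Mul(5, Pow(a, -1))
Mul(Add(45, Function('Q')(-1, Function('z')(1))), 4) = Mul(Add(45, Mul(5, Pow(Mul(Pow(2, Rational(1, 2)), Pow(1, Rational(-1, 2))), -1))), 4) = Mul(Add(45, Mul(5, Pow(Mul(Pow(2, Rational(1, 2)), 1), -1))), 4) = Mul(Add(45, Mul(5, Pow(Pow(2, Rational(1, 2)), -1))), 4) = Mul(Add(45, Mul(5, Mul(Rational(1, 2), Pow(2, Rational(1, 2))))), 4) = Mul(Add(45, Mul(Rational(5, 2), Pow(2, Rational(1, 2)))), 4) = Add(180, Mul(10, Pow(2, Rational(1, 2))))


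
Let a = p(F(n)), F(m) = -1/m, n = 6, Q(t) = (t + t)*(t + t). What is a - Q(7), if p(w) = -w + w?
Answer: -196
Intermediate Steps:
Q(t) = 4*t**2 (Q(t) = (2*t)*(2*t) = 4*t**2)
p(w) = 0
a = 0
a - Q(7) = 0 - 4*7**2 = 0 - 4*49 = 0 - 1*196 = 0 - 196 = -196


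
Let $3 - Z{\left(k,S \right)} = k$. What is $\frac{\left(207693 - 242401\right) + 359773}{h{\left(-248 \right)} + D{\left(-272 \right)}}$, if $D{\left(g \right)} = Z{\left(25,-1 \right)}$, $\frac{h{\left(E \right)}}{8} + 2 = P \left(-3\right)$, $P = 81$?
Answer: $- \frac{325065}{1982} \approx -164.01$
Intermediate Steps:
$Z{\left(k,S \right)} = 3 - k$
$h{\left(E \right)} = -1960$ ($h{\left(E \right)} = -16 + 8 \cdot 81 \left(-3\right) = -16 + 8 \left(-243\right) = -16 - 1944 = -1960$)
$D{\left(g \right)} = -22$ ($D{\left(g \right)} = 3 - 25 = -22$)
$\frac{\left(207693 - 242401\right) + 359773}{h{\left(-248 \right)} + D{\left(-272 \right)}} = \frac{\left(207693 - 242401\right) + 359773}{-1960 - 22} = \frac{\left(207693 - 242401\right) + 359773}{-1982} = \left(-34708 + 359773\right) \left(- \frac{1}{1982}\right) = 325065 \left(- \frac{1}{1982}\right) = - \frac{325065}{1982}$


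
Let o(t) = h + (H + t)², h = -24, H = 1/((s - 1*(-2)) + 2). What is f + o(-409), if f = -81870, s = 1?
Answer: 2130586/25 ≈ 85224.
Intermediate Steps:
H = ⅕ (H = 1/((1 - 1*(-2)) + 2) = 1/((1 + 2) + 2) = 1/(3 + 2) = 1/5 = ⅕ ≈ 0.20000)
o(t) = -24 + (⅕ + t)²
f + o(-409) = -81870 + (-24 + (1 + 5*(-409))²/25) = -81870 + (-24 + (1 - 2045)²/25) = -81870 + (-24 + (1/25)*(-2044)²) = -81870 + (-24 + (1/25)*4177936) = -81870 + (-24 + 4177936/25) = -81870 + 4177336/25 = 2130586/25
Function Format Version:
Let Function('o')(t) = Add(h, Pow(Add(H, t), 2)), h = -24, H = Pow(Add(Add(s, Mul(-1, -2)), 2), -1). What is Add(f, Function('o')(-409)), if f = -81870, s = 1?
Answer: Rational(2130586, 25) ≈ 85224.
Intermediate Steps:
H = Rational(1, 5) (H = Pow(Add(Add(1, Mul(-1, -2)), 2), -1) = Pow(Add(Add(1, 2), 2), -1) = Pow(Add(3, 2), -1) = Pow(5, -1) = Rational(1, 5) ≈ 0.20000)
Function('o')(t) = Add(-24, Pow(Add(Rational(1, 5), t), 2))
Add(f, Function('o')(-409)) = Add(-81870, Add(-24, Mul(Rational(1, 25), Pow(Add(1, Mul(5, -409)), 2)))) = Add(-81870, Add(-24, Mul(Rational(1, 25), Pow(Add(1, -2045), 2)))) = Add(-81870, Add(-24, Mul(Rational(1, 25), Pow(-2044, 2)))) = Add(-81870, Add(-24, Mul(Rational(1, 25), 4177936))) = Add(-81870, Add(-24, Rational(4177936, 25))) = Add(-81870, Rational(4177336, 25)) = Rational(2130586, 25)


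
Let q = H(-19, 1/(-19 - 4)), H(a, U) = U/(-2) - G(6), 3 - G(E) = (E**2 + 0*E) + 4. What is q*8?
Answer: 6812/23 ≈ 296.17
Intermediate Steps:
G(E) = -1 - E**2 (G(E) = 3 - ((E**2 + 0*E) + 4) = 3 - ((E**2 + 0) + 4) = 3 - (E**2 + 4) = 3 - (4 + E**2) = 3 + (-4 - E**2) = -1 - E**2)
H(a, U) = 37 - U/2 (H(a, U) = U/(-2) - (-1 - 1*6**2) = U*(-1/2) - (-1 - 1*36) = -U/2 - (-1 - 36) = -U/2 - 1*(-37) = -U/2 + 37 = 37 - U/2)
q = 1703/46 (q = 37 - 1/(2*(-19 - 4)) = 37 - 1/2/(-23) = 37 - 1/2*(-1/23) = 37 + 1/46 = 1703/46 ≈ 37.022)
q*8 = (1703/46)*8 = 6812/23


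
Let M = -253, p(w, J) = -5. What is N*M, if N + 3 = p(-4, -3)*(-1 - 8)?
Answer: -10626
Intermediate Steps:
N = 42 (N = -3 - 5*(-1 - 8) = -3 - 5*(-9) = -3 + 45 = 42)
N*M = 42*(-253) = -10626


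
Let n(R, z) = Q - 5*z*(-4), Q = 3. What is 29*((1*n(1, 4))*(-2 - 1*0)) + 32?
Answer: -4782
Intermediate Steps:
n(R, z) = 3 + 20*z (n(R, z) = 3 - 5*z*(-4) = 3 - (-20)*z = 3 + 20*z)
29*((1*n(1, 4))*(-2 - 1*0)) + 32 = 29*((1*(3 + 20*4))*(-2 - 1*0)) + 32 = 29*((1*(3 + 80))*(-2 + 0)) + 32 = 29*((1*83)*(-2)) + 32 = 29*(83*(-2)) + 32 = 29*(-166) + 32 = -4814 + 32 = -4782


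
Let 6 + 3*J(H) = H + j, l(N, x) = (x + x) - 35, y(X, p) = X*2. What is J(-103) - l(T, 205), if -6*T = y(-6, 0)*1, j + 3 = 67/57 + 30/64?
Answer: -2253289/5472 ≈ -411.79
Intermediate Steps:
y(X, p) = 2*X
j = -2473/1824 (j = -3 + (67/57 + 30/64) = -3 + (67*(1/57) + 30*(1/64)) = -3 + (67/57 + 15/32) = -3 + 2999/1824 = -2473/1824 ≈ -1.3558)
T = 2 (T = -2*(-6)/6 = -(-2) = -⅙*(-12) = 2)
l(N, x) = -35 + 2*x (l(N, x) = 2*x - 35 = -35 + 2*x)
J(H) = -13417/5472 + H/3 (J(H) = -2 + (H - 2473/1824)/3 = -2 + (-2473/1824 + H)/3 = -2 + (-2473/5472 + H/3) = -13417/5472 + H/3)
J(-103) - l(T, 205) = (-13417/5472 + (⅓)*(-103)) - (-35 + 2*205) = (-13417/5472 - 103/3) - (-35 + 410) = -201289/5472 - 1*375 = -201289/5472 - 375 = -2253289/5472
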